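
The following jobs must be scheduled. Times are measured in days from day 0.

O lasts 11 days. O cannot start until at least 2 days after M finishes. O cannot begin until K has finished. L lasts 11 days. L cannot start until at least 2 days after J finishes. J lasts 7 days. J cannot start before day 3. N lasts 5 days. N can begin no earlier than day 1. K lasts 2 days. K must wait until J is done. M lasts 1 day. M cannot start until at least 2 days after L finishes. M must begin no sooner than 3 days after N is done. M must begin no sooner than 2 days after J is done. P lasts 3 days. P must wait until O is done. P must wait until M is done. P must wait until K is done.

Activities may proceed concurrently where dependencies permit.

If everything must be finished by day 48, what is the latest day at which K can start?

32

To finish by day 48, P (duration 3) must start no later than day 45.
O must finish before P (must start by day 45). With an 11-day duration, O must start by 45 − 11 = day 34.
K has several dependents: O (must start by day 34); P (must start by day 45). The earliest of those limits is day 34, so K must start by 34 − 2 = day 32.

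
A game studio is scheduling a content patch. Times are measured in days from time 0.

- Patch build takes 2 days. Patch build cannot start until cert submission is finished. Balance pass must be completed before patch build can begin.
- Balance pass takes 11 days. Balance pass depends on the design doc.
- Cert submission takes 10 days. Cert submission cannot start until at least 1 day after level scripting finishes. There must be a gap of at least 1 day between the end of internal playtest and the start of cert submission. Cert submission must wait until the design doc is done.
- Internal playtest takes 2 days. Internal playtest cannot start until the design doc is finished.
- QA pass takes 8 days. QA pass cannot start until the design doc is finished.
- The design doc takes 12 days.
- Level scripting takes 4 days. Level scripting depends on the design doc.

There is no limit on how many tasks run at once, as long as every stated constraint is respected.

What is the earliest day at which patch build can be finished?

The design doc has no prerequisites, so it starts at day 0 and finishes at day 12.
Balance pass cannot begin until the design doc (finishes day 12). It runs from day 12 to 12 + 11 = day 23.
Internal playtest waits on the design doc (finishes day 12), so it starts at day 12 and finishes at 12 + 2 = day 14.
Level scripting cannot begin until the design doc (finishes day 12). It runs from day 12 to 12 + 4 = day 16.
Cert submission needs all of level scripting (finishes day 16, plus 1-day gap → day 17); internal playtest (finishes day 14, plus 1-day gap → day 15); the design doc (finishes day 12). That puts its earliest start at day 17; it finishes at 17 + 10 = day 27.
For patch build: cert submission (finishes day 27); balance pass (finishes day 23). Taking the maximum gives a start of day 27, and it finishes at 27 + 2 = day 29.

29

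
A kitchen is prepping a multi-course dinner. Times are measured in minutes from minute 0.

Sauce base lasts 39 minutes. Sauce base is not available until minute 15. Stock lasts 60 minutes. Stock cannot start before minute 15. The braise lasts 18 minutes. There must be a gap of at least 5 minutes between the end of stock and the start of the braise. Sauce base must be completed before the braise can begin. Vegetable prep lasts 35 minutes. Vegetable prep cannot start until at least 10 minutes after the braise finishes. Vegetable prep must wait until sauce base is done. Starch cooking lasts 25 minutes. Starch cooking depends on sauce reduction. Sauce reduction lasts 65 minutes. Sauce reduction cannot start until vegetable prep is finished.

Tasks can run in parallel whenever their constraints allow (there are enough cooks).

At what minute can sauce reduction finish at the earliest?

208

After its own release at minute 15, sauce base can start at minute 15 and finishes at minute 54.
Stock waits on its own release at minute 15, so it starts at minute 15 and finishes at 15 + 60 = minute 75.
The braise cannot start until stock (finishes minute 75, plus 5-minute gap → minute 80); sauce base (finishes minute 54). The controlling bound is minute 80, so the braise finishes at 80 + 18 = minute 98.
Vegetable prep needs all of the braise (finishes minute 98, plus 10-minute gap → minute 108); sauce base (finishes minute 54). That puts its earliest start at minute 108; it finishes at 108 + 35 = minute 143.
Sauce reduction cannot begin until vegetable prep (finishes minute 143). It runs from minute 143 to 143 + 65 = minute 208.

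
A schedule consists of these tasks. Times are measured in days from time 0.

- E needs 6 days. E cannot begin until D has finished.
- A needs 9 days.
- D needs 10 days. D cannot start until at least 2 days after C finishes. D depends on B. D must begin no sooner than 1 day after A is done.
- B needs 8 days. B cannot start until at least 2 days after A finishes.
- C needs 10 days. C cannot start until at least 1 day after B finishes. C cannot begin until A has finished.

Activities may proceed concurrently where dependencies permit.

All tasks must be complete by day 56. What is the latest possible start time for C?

To finish by day 56, E (duration 6) must start no later than day 50.
Since E (must start by day 50) depends on it, D must finish by day 50. Backing off its 10-day duration gives a latest start of day 40.
C feeds into D (must start by day 40, minus 2-day gap → day 38); so C must finish by day 38 and therefore start by day 28.

28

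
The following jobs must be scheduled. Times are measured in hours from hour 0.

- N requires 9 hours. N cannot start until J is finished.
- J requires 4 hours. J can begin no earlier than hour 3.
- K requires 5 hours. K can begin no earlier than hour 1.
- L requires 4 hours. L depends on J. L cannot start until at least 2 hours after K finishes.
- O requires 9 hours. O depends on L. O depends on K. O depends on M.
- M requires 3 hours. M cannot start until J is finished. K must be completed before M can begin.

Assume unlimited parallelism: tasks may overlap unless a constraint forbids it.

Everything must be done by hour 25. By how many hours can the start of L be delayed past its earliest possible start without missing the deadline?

4

K cannot begin until its own release at hour 1. It runs from hour 1 to 1 + 5 = hour 6.
J waits on its own release at hour 3, so it starts at hour 3 and finishes at 3 + 4 = hour 7.
L cannot start until J (finishes hour 7); K (finishes hour 6, plus 2-hour gap → hour 8). The controlling bound is hour 8, so L finishes at 8 + 4 = hour 12.

Working backward from the deadline:
O must finish by hour 25; it takes 9 hours, so it must start by 25 − 9 = hour 16.
L must finish before O (must start by hour 16). With a 4-hour duration, L must start by 16 − 4 = hour 12.
So L can start as early as hour 8 and as late as hour 12, giving 12 − 8 = 4 hours of slack.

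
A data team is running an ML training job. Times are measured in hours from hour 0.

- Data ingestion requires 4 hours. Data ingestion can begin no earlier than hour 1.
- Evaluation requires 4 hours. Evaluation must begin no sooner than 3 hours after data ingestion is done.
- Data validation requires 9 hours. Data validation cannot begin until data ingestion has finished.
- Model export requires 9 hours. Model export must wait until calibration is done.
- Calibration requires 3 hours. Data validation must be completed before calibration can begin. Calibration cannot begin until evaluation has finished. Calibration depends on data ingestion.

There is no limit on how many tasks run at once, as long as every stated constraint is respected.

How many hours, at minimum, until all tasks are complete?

26

Data ingestion cannot begin until its own release at hour 1. It runs from hour 1 to 1 + 4 = hour 5.
Evaluation cannot begin until data ingestion (finishes hour 5, plus 3-hour gap → hour 8). It runs from hour 8 to 8 + 4 = hour 12.
Data validation cannot begin until data ingestion (finishes hour 5). It runs from hour 5 to 5 + 9 = hour 14.
For calibration: data validation (finishes hour 14); evaluation (finishes hour 12); data ingestion (finishes hour 5). Taking the maximum gives a start of hour 14, and it finishes at 14 + 3 = hour 17.
Model export waits on calibration (finishes hour 17), so it starts at hour 17 and finishes at 17 + 9 = hour 26.
All tasks are finished once the last one completes. Finish times: Data ingestion at 5, Data validation at 14, Evaluation at 12, Calibration at 17, Model export at 26. The latest is hour 26.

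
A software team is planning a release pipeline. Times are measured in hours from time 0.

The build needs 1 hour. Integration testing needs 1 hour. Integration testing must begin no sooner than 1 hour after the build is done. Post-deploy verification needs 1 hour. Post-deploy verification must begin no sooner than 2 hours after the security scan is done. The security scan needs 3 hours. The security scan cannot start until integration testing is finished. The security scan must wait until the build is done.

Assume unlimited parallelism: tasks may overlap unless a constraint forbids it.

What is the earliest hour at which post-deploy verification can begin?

8

Nothing blocks the build, so it runs from hour 0 to hour 1.
Integration testing waits on the build (finishes hour 1, plus 1-hour gap → hour 2), so it starts at hour 2 and finishes at 2 + 1 = hour 3.
The security scan needs all of integration testing (finishes hour 3); the build (finishes hour 1). That puts its earliest start at hour 3; it finishes at 3 + 3 = hour 6.
Post-deploy verification waits on the security scan (finishes hour 6, plus 2-hour gap → hour 8), so the earliest it can start is hour 8.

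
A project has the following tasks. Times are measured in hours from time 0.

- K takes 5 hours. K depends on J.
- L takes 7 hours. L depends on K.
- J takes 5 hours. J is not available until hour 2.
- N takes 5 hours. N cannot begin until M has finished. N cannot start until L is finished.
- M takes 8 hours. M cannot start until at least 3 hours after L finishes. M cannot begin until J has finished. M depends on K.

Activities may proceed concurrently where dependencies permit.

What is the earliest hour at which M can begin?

22

J cannot begin until its own release at hour 2. It runs from hour 2 to 2 + 5 = hour 7.
K waits on J (finishes hour 7), so it starts at hour 7 and finishes at 7 + 5 = hour 12.
L waits on K (finishes hour 12), so it starts at hour 12 and finishes at 12 + 7 = hour 19.
M waits on L (finishes hour 19, plus 3-hour gap → hour 22); J (finishes hour 7); K (finishes hour 12). The latest of these is hour 22, which is the earliest M can start.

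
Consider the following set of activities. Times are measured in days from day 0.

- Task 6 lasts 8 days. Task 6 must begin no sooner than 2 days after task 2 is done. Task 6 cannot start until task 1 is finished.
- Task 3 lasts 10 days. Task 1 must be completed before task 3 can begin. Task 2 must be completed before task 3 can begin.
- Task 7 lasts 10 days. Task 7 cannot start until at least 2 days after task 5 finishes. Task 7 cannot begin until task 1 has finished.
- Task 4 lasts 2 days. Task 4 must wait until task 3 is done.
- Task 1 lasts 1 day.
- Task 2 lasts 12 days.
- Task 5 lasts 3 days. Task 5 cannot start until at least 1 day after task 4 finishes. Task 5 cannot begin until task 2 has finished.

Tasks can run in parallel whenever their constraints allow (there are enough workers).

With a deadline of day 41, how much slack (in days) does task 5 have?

1

Task 2 has no prerequisites, so it starts at day 0 and finishes at day 12.
Nothing blocks task 1, so it runs from day 0 to day 1.
Task 3 needs all of task 1 (finishes day 1); task 2 (finishes day 12). That puts its earliest start at day 12; it finishes at 12 + 10 = day 22.
Task 4 waits on task 3 (finishes day 22), so it starts at day 22 and finishes at 22 + 2 = day 24.
For task 5: task 4 (finishes day 24, plus 1-day gap → day 25); task 2 (finishes day 12). Taking the maximum gives a start of day 25, and it finishes at 25 + 3 = day 28.

Working backward from the deadline:
Nothing follows task 7; the deadline of day 41 is its only limit. It must start by 41 − 10 = day 31.
Task 5 must finish before task 7 (must start by day 31, minus 2-day gap → day 29). With a 3-day duration, task 5 must start by 29 − 3 = day 26.
So task 5 can start as early as day 25 and as late as day 26, giving 26 − 25 = 1 day of slack.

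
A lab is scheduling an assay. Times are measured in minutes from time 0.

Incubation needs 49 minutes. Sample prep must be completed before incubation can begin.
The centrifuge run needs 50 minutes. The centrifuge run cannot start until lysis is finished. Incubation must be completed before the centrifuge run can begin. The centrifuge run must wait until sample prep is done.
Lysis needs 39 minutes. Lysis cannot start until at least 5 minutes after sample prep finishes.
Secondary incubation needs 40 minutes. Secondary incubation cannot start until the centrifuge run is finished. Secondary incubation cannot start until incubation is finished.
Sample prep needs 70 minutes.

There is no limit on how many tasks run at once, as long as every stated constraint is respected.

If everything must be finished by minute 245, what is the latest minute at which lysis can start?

Secondary incubation must finish by minute 245; it takes 40 minutes, so it must start by 245 − 40 = minute 205.
Since secondary incubation (must start by minute 205) depends on it, the centrifuge run must finish by minute 205. Backing off its 50-minute duration gives a latest start of minute 155.
Lysis feeds into the centrifuge run (must start by minute 155); so lysis must finish by minute 155 and therefore start by minute 116.

116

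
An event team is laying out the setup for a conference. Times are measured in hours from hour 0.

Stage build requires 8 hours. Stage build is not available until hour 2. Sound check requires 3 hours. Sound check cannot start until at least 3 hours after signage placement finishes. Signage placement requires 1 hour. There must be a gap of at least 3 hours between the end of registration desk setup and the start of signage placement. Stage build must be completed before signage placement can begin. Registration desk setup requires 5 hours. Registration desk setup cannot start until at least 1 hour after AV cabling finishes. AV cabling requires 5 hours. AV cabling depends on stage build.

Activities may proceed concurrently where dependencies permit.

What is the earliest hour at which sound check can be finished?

Stage build cannot begin until its own release at hour 2. It runs from hour 2 to 2 + 8 = hour 10.
AV cabling waits on stage build (finishes hour 10), so it starts at hour 10 and finishes at 10 + 5 = hour 15.
Registration desk setup cannot begin until AV cabling (finishes hour 15, plus 1-hour gap → hour 16). It runs from hour 16 to 16 + 5 = hour 21.
Signage placement has to wait for registration desk setup (finishes hour 21, plus 3-hour gap → hour 24); stage build (finishes hour 10). The latest of these is hour 24, so signage placement runs hour 24 to 24 + 1 = hour 25.
Sound check cannot begin until signage placement (finishes hour 25, plus 3-hour gap → hour 28). It runs from hour 28 to 28 + 3 = hour 31.

31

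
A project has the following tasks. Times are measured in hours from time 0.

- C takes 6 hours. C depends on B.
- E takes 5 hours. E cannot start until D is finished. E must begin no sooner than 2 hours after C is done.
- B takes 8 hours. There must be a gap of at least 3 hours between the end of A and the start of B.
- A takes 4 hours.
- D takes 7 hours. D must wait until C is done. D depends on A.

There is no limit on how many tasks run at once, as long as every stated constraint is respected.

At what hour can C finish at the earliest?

21

A has no prerequisites, so it starts at hour 0 and finishes at hour 4.
B waits on A (finishes hour 4, plus 3-hour gap → hour 7), so it starts at hour 7 and finishes at 7 + 8 = hour 15.
C cannot begin until B (finishes hour 15). It runs from hour 15 to 15 + 6 = hour 21.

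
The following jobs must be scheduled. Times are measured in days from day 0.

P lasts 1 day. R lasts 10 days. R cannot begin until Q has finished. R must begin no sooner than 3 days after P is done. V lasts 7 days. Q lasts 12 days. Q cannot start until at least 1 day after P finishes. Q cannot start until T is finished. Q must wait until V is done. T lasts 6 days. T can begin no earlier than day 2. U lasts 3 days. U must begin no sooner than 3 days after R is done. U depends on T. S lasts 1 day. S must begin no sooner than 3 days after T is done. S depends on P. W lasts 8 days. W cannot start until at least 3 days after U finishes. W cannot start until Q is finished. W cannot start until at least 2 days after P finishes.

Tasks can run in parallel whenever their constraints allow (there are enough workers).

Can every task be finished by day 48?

Yes

V can start immediately at day 0; it finishes at day 7.
T cannot begin until its own release at day 2. It runs from day 2 to 2 + 6 = day 8.
Nothing blocks P, so it runs from day 0 to day 1.
S has to wait for T (finishes day 8, plus 3-day gap → day 11); P (finishes day 1). The latest of these is day 11, so S runs day 11 to 11 + 1 = day 12.
Q cannot start until P (finishes day 1, plus 1-day gap → day 2); T (finishes day 8); V (finishes day 7). The controlling bound is day 8, so Q finishes at 8 + 12 = day 20.
R needs all of Q (finishes day 20); P (finishes day 1, plus 3-day gap → day 4). That puts its earliest start at day 20; it finishes at 20 + 10 = day 30.
U cannot start until R (finishes day 30, plus 3-day gap → day 33); T (finishes day 8). The controlling bound is day 33, so U finishes at 33 + 3 = day 36.
For W: U (finishes day 36, plus 3-day gap → day 39); Q (finishes day 20); P (finishes day 1, plus 2-day gap → day 3). Taking the maximum gives a start of day 39, and it finishes at 39 + 8 = day 47.
Every task is finished by day 47, which is no later than the deadline of 48, so the schedule is feasible.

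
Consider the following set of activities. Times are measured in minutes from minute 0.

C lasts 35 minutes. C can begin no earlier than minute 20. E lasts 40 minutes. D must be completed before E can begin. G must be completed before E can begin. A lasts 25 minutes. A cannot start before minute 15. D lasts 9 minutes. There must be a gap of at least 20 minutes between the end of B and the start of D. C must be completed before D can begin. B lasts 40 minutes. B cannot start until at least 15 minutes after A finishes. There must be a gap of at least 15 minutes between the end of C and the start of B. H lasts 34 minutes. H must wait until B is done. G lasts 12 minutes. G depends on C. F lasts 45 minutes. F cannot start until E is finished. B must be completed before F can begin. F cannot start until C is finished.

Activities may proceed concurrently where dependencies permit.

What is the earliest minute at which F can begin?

C waits on its own release at minute 20, so it starts at minute 20 and finishes at 20 + 35 = minute 55.
G waits on C (finishes minute 55), so it starts at minute 55 and finishes at 55 + 12 = minute 67.
A waits on its own release at minute 15, so it starts at minute 15 and finishes at 15 + 25 = minute 40.
For B: A (finishes minute 40, plus 15-minute gap → minute 55); C (finishes minute 55, plus 15-minute gap → minute 70). Taking the maximum gives a start of minute 70, and it finishes at 70 + 40 = minute 110.
D cannot start until B (finishes minute 110, plus 20-minute gap → minute 130); C (finishes minute 55). The controlling bound is minute 130, so D finishes at 130 + 9 = minute 139.
For E: D (finishes minute 139); G (finishes minute 67). Taking the maximum gives a start of minute 139, and it finishes at 139 + 40 = minute 179.
F waits on E (finishes minute 179); B (finishes minute 110); C (finishes minute 55). The latest of these is minute 179, which is the earliest F can start.

179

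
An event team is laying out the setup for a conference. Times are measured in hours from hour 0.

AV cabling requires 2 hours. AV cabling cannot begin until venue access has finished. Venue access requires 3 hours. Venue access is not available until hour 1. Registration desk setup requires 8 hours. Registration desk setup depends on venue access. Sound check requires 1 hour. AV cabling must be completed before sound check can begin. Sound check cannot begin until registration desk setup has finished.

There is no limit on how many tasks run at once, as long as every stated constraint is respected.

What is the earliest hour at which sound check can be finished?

Venue access cannot begin until its own release at hour 1. It runs from hour 1 to 1 + 3 = hour 4.
Registration desk setup waits on venue access (finishes hour 4), so it starts at hour 4 and finishes at 4 + 8 = hour 12.
AV cabling waits on venue access (finishes hour 4), so it starts at hour 4 and finishes at 4 + 2 = hour 6.
For sound check: AV cabling (finishes hour 6); registration desk setup (finishes hour 12). Taking the maximum gives a start of hour 12, and it finishes at 12 + 1 = hour 13.

13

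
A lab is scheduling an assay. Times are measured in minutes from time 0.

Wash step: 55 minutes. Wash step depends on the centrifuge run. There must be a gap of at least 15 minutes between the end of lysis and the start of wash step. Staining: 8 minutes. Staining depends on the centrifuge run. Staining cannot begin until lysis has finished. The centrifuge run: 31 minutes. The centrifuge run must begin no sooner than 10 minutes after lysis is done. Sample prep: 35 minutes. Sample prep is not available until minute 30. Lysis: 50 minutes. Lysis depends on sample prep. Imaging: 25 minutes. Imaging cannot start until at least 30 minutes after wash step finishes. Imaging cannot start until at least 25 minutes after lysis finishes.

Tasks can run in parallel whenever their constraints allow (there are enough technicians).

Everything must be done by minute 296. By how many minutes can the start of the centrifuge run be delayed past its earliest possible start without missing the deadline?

Sample prep cannot begin until its own release at minute 30. It runs from minute 30 to 30 + 35 = minute 65.
Lysis cannot begin until sample prep (finishes minute 65). It runs from minute 65 to 65 + 50 = minute 115.
After lysis (finishes minute 115, plus 10-minute gap → minute 125), the centrifuge run can start at minute 125 and finishes at minute 156.

Working backward from the deadline:
To finish by minute 296, imaging (duration 25) must start no later than minute 271.
Wash step has to be done before imaging (must start by minute 271, minus 30-minute gap → minute 241). That means finishing by minute 241, i.e. starting by 241 − 55 = minute 186.
To finish by minute 296, staining (duration 8) must start no later than minute 288.
The centrifuge run must finish in time for wash step (must start by minute 186); staining (must start by minute 288). The tightest is minute 186, so the centrifuge run must start by 186 − 31 = minute 155.
So the centrifuge run can start as early as minute 125 and as late as minute 155, giving 155 − 125 = 30 minutes of slack.

30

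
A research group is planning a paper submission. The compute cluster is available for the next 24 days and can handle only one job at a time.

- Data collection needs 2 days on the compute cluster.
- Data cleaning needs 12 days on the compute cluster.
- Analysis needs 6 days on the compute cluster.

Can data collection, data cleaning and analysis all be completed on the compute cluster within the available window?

Running back to back, the jobs need 2 + 12 + 6 = 20 days on the compute cluster.
Since 20 ≤ 24, they fit within the window.

Yes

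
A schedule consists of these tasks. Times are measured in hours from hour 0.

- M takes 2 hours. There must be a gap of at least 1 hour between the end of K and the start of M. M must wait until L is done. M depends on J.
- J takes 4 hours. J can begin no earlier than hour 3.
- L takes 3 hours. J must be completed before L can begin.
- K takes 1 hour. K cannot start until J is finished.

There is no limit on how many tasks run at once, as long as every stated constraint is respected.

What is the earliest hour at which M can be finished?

12

After its own release at hour 3, J can start at hour 3 and finishes at hour 7.
L cannot begin until J (finishes hour 7). It runs from hour 7 to 7 + 3 = hour 10.
After J (finishes hour 7), K can start at hour 7 and finishes at hour 8.
M cannot start until K (finishes hour 8, plus 1-hour gap → hour 9); L (finishes hour 10); J (finishes hour 7). The controlling bound is hour 10, so M finishes at 10 + 2 = hour 12.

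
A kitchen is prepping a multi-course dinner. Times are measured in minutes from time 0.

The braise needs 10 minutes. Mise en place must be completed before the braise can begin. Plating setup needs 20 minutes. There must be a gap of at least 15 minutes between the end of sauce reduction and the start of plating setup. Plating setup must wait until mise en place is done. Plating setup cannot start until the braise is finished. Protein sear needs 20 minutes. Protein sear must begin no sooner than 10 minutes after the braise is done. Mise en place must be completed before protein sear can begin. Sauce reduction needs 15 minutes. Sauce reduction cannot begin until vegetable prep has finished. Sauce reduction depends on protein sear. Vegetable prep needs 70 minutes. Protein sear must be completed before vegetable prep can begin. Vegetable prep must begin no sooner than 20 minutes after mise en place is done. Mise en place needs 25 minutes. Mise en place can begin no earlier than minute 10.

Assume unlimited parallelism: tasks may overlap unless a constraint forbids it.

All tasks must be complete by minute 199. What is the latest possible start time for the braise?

To finish by minute 199, plating setup (duration 20) must start no later than minute 179.
Since plating setup (must start by minute 179, minus 15-minute gap → minute 164) depends on it, sauce reduction must finish by minute 164. Backing off its 15-minute duration gives a latest start of minute 149.
Vegetable prep has to be done before sauce reduction (must start by minute 149). That means finishing by minute 149, i.e. starting by 149 − 70 = minute 79.
Protein sear must finish in time for vegetable prep (must start by minute 79); sauce reduction (must start by minute 149). The tightest is minute 79, so protein sear must start by 79 − 20 = minute 59.
The braise has several dependents: protein sear (must start by minute 59, minus 10-minute gap → minute 49); plating setup (must start by minute 179). The earliest of those limits is minute 49, so the braise must start by 49 − 10 = minute 39.

39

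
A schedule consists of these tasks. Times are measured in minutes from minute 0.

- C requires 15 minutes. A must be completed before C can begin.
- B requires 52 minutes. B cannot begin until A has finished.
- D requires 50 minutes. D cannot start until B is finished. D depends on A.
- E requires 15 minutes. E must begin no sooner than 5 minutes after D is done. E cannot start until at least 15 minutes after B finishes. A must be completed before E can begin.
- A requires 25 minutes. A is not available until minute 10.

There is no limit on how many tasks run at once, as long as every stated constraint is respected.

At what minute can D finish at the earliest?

137

After its own release at minute 10, A can start at minute 10 and finishes at minute 35.
After A (finishes minute 35), B can start at minute 35 and finishes at minute 87.
For D: B (finishes minute 87); A (finishes minute 35). Taking the maximum gives a start of minute 87, and it finishes at 87 + 50 = minute 137.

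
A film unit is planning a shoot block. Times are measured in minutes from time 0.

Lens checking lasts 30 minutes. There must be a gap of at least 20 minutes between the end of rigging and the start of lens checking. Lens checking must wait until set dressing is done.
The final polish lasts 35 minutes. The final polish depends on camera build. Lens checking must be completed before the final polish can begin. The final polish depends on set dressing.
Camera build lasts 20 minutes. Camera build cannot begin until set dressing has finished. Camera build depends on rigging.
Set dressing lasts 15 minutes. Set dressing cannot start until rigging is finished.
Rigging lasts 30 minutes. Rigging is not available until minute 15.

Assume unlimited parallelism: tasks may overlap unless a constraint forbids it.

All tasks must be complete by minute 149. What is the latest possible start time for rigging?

34

Nothing follows the final polish; the deadline of minute 149 is its only limit. It must start by 149 − 35 = minute 114.
Camera build has to be done before the final polish (must start by minute 114). That means finishing by minute 114, i.e. starting by 114 − 20 = minute 94.
Lens checking has to be done before the final polish (must start by minute 114). That means finishing by minute 114, i.e. starting by 114 − 30 = minute 84.
Set dressing feeds camera build (must start by minute 94); lens checking (must start by minute 84); the final polish (must start by minute 114). Taking the minimum, set dressing must finish by minute 84 and start by 84 − 15 = minute 69.
Rigging must finish in time for set dressing (must start by minute 69); camera build (must start by minute 94); lens checking (must start by minute 84, minus 20-minute gap → minute 64). The tightest is minute 64, so rigging must start by 64 − 30 = minute 34.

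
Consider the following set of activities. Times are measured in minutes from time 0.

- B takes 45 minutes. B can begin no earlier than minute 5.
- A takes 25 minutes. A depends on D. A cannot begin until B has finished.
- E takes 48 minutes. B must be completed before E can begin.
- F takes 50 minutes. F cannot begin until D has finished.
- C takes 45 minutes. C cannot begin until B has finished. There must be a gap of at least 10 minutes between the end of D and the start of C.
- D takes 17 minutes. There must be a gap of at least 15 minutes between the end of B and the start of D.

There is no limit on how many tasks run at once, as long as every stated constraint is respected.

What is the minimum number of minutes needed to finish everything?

137

B cannot begin until its own release at minute 5. It runs from minute 5 to 5 + 45 = minute 50.
After B (finishes minute 50), E can start at minute 50 and finishes at minute 98.
After B (finishes minute 50, plus 15-minute gap → minute 65), D can start at minute 65 and finishes at minute 82.
After D (finishes minute 82), F can start at minute 82 and finishes at minute 132.
C needs all of B (finishes minute 50); D (finishes minute 82, plus 10-minute gap → minute 92). That puts its earliest start at minute 92; it finishes at 92 + 45 = minute 137.
A cannot start until D (finishes minute 82); B (finishes minute 50). The controlling bound is minute 82, so A finishes at 82 + 25 = minute 107.
All tasks are finished once the last one completes. Finish times: A at 107, B at 50, C at 137, D at 82, E at 98, F at 132. The latest is minute 137.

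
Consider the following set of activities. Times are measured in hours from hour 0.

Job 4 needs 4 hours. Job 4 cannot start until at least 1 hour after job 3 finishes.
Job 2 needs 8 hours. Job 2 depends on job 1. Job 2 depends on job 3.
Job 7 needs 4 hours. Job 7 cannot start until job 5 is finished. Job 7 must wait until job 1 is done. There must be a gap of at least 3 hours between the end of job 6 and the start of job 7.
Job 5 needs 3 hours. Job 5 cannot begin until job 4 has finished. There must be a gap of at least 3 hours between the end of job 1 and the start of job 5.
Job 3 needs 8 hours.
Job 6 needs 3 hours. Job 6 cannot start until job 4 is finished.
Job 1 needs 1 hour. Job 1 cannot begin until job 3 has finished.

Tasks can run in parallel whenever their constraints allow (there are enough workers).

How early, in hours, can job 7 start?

19

Job 3 has no prerequisites, so it starts at hour 0 and finishes at hour 8.
Job 4 cannot begin until job 3 (finishes hour 8, plus 1-hour gap → hour 9). It runs from hour 9 to 9 + 4 = hour 13.
Job 6 waits on job 4 (finishes hour 13), so it starts at hour 13 and finishes at 13 + 3 = hour 16.
Job 1 waits on job 3 (finishes hour 8), so it starts at hour 8 and finishes at 8 + 1 = hour 9.
Job 5 has to wait for job 4 (finishes hour 13); job 1 (finishes hour 9, plus 3-hour gap → hour 12). The latest of these is hour 13, so job 5 runs hour 13 to 13 + 3 = hour 16.
Job 7 waits on job 5 (finishes hour 16); job 1 (finishes hour 9); job 6 (finishes hour 16, plus 3-hour gap → hour 19). The latest of these is hour 19, which is the earliest job 7 can start.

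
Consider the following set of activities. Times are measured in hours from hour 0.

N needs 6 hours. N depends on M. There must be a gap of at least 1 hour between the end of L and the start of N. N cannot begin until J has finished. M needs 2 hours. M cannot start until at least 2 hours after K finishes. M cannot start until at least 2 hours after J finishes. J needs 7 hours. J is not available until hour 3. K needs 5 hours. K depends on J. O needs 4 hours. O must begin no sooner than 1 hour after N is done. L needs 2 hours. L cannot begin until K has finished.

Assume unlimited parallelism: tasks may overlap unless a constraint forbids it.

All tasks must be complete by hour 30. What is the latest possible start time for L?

To finish by hour 30, O (duration 4) must start no later than hour 26.
N feeds into O (must start by hour 26, minus 1-hour gap → hour 25); so N must finish by hour 25 and therefore start by hour 19.
L must finish before N (must start by hour 19, minus 1-hour gap → hour 18). With a 2-hour duration, L must start by 18 − 2 = hour 16.

16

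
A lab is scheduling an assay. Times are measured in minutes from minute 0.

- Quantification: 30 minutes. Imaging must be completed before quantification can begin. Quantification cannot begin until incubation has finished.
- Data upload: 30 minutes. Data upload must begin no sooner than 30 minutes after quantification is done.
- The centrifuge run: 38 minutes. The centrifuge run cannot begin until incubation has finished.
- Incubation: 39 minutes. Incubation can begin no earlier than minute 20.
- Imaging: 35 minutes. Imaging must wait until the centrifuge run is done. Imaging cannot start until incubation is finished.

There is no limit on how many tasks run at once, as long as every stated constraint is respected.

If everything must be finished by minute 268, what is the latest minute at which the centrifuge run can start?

105

Nothing follows data upload; the deadline of minute 268 is its only limit. It must start by 268 − 30 = minute 238.
Since data upload (must start by minute 238, minus 30-minute gap → minute 208) depends on it, quantification must finish by minute 208. Backing off its 30-minute duration gives a latest start of minute 178.
Since quantification (must start by minute 178) depends on it, imaging must finish by minute 178. Backing off its 35-minute duration gives a latest start of minute 143.
The centrifuge run must finish before imaging (must start by minute 143). With a 38-minute duration, the centrifuge run must start by 143 − 38 = minute 105.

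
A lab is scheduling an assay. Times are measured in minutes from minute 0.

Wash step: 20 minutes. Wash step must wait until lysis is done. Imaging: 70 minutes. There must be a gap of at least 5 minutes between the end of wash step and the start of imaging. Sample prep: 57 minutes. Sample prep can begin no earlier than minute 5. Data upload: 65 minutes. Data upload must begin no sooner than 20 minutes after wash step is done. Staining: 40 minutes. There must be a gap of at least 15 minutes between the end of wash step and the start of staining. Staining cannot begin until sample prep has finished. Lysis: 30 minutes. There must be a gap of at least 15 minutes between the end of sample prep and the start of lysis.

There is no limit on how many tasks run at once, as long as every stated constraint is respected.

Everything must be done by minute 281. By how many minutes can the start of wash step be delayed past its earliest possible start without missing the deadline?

69

After its own release at minute 5, sample prep can start at minute 5 and finishes at minute 62.
Lysis cannot begin until sample prep (finishes minute 62, plus 15-minute gap → minute 77). It runs from minute 77 to 77 + 30 = minute 107.
After lysis (finishes minute 107), wash step can start at minute 107 and finishes at minute 127.

Working backward from the deadline:
To finish by minute 281, staining (duration 40) must start no later than minute 241.
Imaging has no dependents, so it just needs to finish by minute 281. Starting by 281 − 70 = minute 211 achieves that.
To finish by minute 281, data upload (duration 65) must start no later than minute 216.
Wash step has several dependents: staining (must start by minute 241, minus 15-minute gap → minute 226); imaging (must start by minute 211, minus 5-minute gap → minute 206); data upload (must start by minute 216, minus 20-minute gap → minute 196). The earliest of those limits is minute 196, so wash step must start by 196 − 20 = minute 176.
So wash step can start as early as minute 107 and as late as minute 176, giving 176 − 107 = 69 minutes of slack.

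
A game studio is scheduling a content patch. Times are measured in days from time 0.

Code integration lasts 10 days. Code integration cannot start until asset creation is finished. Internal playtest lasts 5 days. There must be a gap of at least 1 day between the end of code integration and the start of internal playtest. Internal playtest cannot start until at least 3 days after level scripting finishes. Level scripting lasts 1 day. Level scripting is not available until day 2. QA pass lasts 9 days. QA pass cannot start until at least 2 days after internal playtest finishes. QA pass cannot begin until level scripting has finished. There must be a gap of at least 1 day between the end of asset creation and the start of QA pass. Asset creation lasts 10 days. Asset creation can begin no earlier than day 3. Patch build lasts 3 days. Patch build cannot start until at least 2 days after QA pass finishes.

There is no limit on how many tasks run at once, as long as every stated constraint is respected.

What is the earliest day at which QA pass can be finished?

40

Level scripting cannot begin until its own release at day 2. It runs from day 2 to 2 + 1 = day 3.
Asset creation waits on its own release at day 3, so it starts at day 3 and finishes at 3 + 10 = day 13.
After asset creation (finishes day 13), code integration can start at day 13 and finishes at day 23.
Internal playtest needs all of code integration (finishes day 23, plus 1-day gap → day 24); level scripting (finishes day 3, plus 3-day gap → day 6). That puts its earliest start at day 24; it finishes at 24 + 5 = day 29.
For QA pass: internal playtest (finishes day 29, plus 2-day gap → day 31); level scripting (finishes day 3); asset creation (finishes day 13, plus 1-day gap → day 14). Taking the maximum gives a start of day 31, and it finishes at 31 + 9 = day 40.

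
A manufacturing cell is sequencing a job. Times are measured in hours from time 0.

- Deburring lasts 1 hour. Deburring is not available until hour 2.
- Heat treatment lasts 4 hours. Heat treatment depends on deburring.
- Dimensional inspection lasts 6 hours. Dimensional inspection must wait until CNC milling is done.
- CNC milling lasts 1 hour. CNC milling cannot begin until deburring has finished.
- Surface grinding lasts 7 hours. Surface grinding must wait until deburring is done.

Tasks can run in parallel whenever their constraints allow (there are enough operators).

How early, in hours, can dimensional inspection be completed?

After its own release at hour 2, deburring can start at hour 2 and finishes at hour 3.
CNC milling cannot begin until deburring (finishes hour 3). It runs from hour 3 to 3 + 1 = hour 4.
After CNC milling (finishes hour 4), dimensional inspection can start at hour 4 and finishes at hour 10.

10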